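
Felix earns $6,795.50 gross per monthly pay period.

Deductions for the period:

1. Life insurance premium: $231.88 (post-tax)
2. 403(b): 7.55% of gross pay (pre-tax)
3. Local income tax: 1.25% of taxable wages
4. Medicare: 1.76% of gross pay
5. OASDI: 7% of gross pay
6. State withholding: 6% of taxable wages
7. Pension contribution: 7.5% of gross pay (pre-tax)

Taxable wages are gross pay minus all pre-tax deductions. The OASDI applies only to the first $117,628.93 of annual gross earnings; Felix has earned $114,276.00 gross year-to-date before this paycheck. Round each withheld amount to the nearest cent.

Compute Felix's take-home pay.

403(b): $6,795.50 × 0.0755 = $513.06
Pension contribution: $6,795.50 × 0.075 = $509.66
Pre-tax total = $513.06 + $509.66 = $1,022.72
Taxable wages = $6,795.50 − $1,022.72 = $5,772.78
State withholding: $5,772.78 × 0.06 = $346.37
Local income tax: $5,772.78 × 0.0125 = $72.16
Medicare: $6,795.50 × 0.0176 = $119.60
OASDI: only $117,628.93 − $114,276.00 = $3,352.93 of this check is subject → $3,352.93 × 0.07 = $234.71
Life insurance premium: $231.88
Total deductions = $513.06 + $509.66 + $346.37 + $72.16 + $119.60 + $234.71 + $231.88 = $2,027.44
Net pay = $6,795.50 − $2,027.44 = $4,768.06

$4,768.06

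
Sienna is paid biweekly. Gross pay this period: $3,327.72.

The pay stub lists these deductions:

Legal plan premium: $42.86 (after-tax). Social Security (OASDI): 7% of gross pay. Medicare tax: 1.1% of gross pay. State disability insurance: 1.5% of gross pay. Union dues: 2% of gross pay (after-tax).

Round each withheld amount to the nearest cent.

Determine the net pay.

Social Security (OASDI): $3,327.72 × 0.07 = $232.94
Medicare tax: $3,327.72 × 0.011 = $36.60
State disability insurance: $3,327.72 × 0.015 = $49.92
Union dues: $3,327.72 × 0.02 = $66.55
Legal plan premium: $42.86
Total deductions = $232.94 + $36.60 + $49.92 + $66.55 + $42.86 = $428.87
Net pay = $3,327.72 − $428.87 = $2,898.85

$2,898.85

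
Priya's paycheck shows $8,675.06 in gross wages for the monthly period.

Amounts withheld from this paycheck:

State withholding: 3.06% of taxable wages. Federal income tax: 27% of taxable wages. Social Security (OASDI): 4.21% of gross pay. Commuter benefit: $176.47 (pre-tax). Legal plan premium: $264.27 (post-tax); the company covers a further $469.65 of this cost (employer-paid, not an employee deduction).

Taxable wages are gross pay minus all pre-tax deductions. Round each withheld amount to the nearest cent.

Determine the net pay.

$5,314.42

Commuter benefit: $176.47
Taxable wages = $8,675.06 − $176.47 = $8,498.59
Federal income tax: $8,498.59 × 0.27 = $2,294.62
State withholding: $8,498.59 × 0.0306 = $260.06
Social Security (OASDI): $8,675.06 × 0.0421 = $365.22
Legal plan premium: $264.27
(Employer's $469.65 toward legal plan premium is not withheld from the employee.)
Total deductions = $176.47 + $2,294.62 + $260.06 + $365.22 + $264.27 = $3,360.64
Net pay = $8,675.06 − $3,360.64 = $5,314.42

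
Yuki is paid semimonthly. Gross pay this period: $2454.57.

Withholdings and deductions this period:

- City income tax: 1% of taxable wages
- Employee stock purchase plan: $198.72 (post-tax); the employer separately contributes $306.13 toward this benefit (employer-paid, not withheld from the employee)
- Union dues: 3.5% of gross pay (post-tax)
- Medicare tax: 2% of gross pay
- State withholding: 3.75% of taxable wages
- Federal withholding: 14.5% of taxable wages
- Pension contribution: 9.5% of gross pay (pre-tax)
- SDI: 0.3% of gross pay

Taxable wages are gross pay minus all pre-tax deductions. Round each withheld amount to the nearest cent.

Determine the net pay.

Pension contribution: $2454.57 × 0.095 = $233.18
Taxable wages = $2454.57 − $233.18 = $2221.39
State withholding: $2221.39 × 0.0375 = $83.30
Federal withholding: $2221.39 × 0.145 = $322.10
City income tax: $2221.39 × 0.01 = $22.21
Medicare tax: $2454.57 × 0.02 = $49.09
SDI: $2454.57 × 0.003 = $7.36
Employee stock purchase plan: $198.72
Union dues: $2454.57 × 0.035 = $85.91
(Employer's $306.13 toward employee stock purchase plan is not withheld from the employee.)
Total deductions = $233.18 + $83.30 + $322.10 + $22.21 + $49.09 + $7.36 + $198.72 + $85.91 = $1001.87
Net pay = $2454.57 − $1001.87 = $1452.70

$1452.70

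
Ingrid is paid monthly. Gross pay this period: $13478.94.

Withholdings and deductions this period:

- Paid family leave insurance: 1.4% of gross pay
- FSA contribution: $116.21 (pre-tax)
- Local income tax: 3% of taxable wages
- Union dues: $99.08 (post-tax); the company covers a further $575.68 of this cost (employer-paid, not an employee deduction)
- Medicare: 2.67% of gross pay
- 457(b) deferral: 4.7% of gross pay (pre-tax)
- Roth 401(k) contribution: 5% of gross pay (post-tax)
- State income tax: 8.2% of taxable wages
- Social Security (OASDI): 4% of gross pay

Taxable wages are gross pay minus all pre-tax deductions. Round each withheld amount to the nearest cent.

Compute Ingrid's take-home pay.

$9442.75

457(b) deferral: $13478.94 × 0.047 = $633.51
FSA contribution: $116.21
Pre-tax total = $633.51 + $116.21 = $749.72
Taxable wages = $13478.94 − $749.72 = $12729.22
State income tax: $12729.22 × 0.082 = $1043.80
Local income tax: $12729.22 × 0.03 = $381.88
Paid family leave insurance: $13478.94 × 0.014 = $188.71
Medicare: $13478.94 × 0.0267 = $359.89
Social Security (OASDI): $13478.94 × 0.04 = $539.16
Union dues: $99.08
Roth 401(k) contribution: $13478.94 × 0.05 = $673.95
(Employer's $575.68 toward union dues is not withheld from the employee.)
Total deductions = $633.51 + $116.21 + $1043.80 + $381.88 + $188.71 + $359.89 + $539.16 + $99.08 + $673.95 = $4036.19
Net pay = $13478.94 − $4036.19 = $9442.75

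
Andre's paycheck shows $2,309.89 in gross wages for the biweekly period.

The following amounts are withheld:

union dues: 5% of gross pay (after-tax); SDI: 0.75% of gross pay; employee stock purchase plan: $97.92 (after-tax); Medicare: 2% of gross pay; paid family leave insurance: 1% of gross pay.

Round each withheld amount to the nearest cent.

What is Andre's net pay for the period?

$2,009.86

Paid family leave insurance: $2,309.89 × 0.01 = $23.10
Medicare: $2,309.89 × 0.02 = $46.20
SDI: $2,309.89 × 0.0075 = $17.32
Employee stock purchase plan: $97.92
Union dues: $2,309.89 × 0.05 = $115.49
Total deductions = $23.10 + $46.20 + $17.32 + $97.92 + $115.49 = $300.03
Net pay = $2,309.89 − $300.03 = $2,009.86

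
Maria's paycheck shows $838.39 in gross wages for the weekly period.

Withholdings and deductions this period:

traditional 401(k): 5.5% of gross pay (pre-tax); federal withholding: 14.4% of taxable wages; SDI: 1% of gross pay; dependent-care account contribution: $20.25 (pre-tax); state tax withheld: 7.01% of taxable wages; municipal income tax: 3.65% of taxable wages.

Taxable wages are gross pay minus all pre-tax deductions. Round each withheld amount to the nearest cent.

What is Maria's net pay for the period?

$570.18

Traditional 401(k): $838.39 × 0.055 = $46.11
Dependent-care account contribution: $20.25
Pre-tax total = $46.11 + $20.25 = $66.36
Taxable wages = $838.39 − $66.36 = $772.03
Federal withholding: $772.03 × 0.144 = $111.17
State tax withheld: $772.03 × 0.0701 = $54.12
Municipal income tax: $772.03 × 0.0365 = $28.18
SDI: $838.39 × 0.01 = $8.38
Total deductions = $46.11 + $20.25 + $111.17 + $54.12 + $28.18 + $8.38 = $268.21
Net pay = $838.39 − $268.21 = $570.18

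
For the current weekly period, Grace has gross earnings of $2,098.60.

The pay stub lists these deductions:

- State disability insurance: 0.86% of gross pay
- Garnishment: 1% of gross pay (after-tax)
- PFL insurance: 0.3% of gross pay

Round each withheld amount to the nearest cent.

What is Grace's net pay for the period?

$2,053.26

PFL insurance: $2,098.60 × 0.003 = $6.30
State disability insurance: $2,098.60 × 0.0086 = $18.05
Garnishment: $2,098.60 × 0.01 = $20.99
Total deductions = $6.30 + $18.05 + $20.99 = $45.34
Net pay = $2,098.60 − $45.34 = $2,053.26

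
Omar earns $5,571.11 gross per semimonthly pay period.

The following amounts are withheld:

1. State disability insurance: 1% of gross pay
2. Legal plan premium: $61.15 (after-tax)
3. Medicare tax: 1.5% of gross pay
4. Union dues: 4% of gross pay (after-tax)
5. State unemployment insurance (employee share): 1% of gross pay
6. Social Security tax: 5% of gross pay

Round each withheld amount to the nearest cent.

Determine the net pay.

State disability insurance: $5,571.11 × 0.01 = $55.71
Medicare tax: $5,571.11 × 0.015 = $83.57
Social Security tax: $5,571.11 × 0.05 = $278.56
State unemployment insurance (employee share): $5,571.11 × 0.01 = $55.71
Legal plan premium: $61.15
Union dues: $5,571.11 × 0.04 = $222.84
Total deductions = $55.71 + $83.57 + $278.56 + $55.71 + $61.15 + $222.84 = $757.54
Net pay = $5,571.11 − $757.54 = $4,813.57

$4,813.57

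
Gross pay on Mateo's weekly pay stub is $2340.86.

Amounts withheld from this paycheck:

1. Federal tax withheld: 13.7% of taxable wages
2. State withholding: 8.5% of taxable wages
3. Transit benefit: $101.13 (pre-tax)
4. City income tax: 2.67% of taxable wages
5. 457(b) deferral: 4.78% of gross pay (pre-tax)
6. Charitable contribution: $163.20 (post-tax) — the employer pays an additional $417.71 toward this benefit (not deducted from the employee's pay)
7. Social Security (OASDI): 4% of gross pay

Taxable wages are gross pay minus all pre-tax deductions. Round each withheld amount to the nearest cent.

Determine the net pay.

457(b) deferral: $2340.86 × 0.0478 = $111.89
Transit benefit: $101.13
Pre-tax total = $111.89 + $101.13 = $213.02
Taxable wages = $2340.86 − $213.02 = $2127.84
State withholding: $2127.84 × 0.085 = $180.87
Federal tax withheld: $2127.84 × 0.137 = $291.51
City income tax: $2127.84 × 0.0267 = $56.81
Social Security (OASDI): $2340.86 × 0.04 = $93.63
Charitable contribution: $163.20
(Employer's $417.71 toward charitable contribution is not withheld from the employee.)
Total deductions = $111.89 + $101.13 + $180.87 + $291.51 + $56.81 + $93.63 + $163.20 = $999.04
Net pay = $2340.86 − $999.04 = $1341.82

$1341.82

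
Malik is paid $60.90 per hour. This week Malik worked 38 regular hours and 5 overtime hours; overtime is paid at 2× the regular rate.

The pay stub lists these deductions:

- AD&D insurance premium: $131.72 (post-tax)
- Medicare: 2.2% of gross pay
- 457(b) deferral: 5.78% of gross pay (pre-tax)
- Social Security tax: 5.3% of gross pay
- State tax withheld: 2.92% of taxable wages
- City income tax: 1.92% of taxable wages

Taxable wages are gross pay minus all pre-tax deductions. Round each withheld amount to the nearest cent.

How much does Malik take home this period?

Regular pay: 38 × $60.90 = $2314.20
Overtime pay: 5 × $60.90 × 2 = $609.00
Gross pay = $2314.20 + $609.00 = $2923.20
457(b) deferral: $2923.20 × 0.0578 = $168.96
Taxable wages = $2923.20 − $168.96 = $2754.24
City income tax: $2754.24 × 0.0192 = $52.88
State tax withheld: $2754.24 × 0.0292 = $80.42
Medicare: $2923.20 × 0.022 = $64.31
Social Security tax: $2923.20 × 0.053 = $154.93
AD&D insurance premium: $131.72
Total deductions = $168.96 + $52.88 + $80.42 + $64.31 + $154.93 + $131.72 = $653.22
Net pay = $2923.20 − $653.22 = $2269.98

$2269.98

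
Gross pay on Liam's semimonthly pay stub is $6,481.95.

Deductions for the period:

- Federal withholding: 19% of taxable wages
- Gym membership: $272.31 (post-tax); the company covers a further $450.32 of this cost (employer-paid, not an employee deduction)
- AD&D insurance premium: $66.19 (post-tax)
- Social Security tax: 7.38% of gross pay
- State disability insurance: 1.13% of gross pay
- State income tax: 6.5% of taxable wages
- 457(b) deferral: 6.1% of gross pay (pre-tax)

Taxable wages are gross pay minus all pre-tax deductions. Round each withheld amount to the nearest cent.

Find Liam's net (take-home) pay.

$3,644.36

457(b) deferral: $6,481.95 × 0.061 = $395.40
Taxable wages = $6,481.95 − $395.40 = $6,086.55
Federal withholding: $6,086.55 × 0.19 = $1,156.44
State income tax: $6,086.55 × 0.065 = $395.63
State disability insurance: $6,481.95 × 0.0113 = $73.25
Social Security tax: $6,481.95 × 0.0738 = $478.37
AD&D insurance premium: $66.19
Gym membership: $272.31
(Employer's $450.32 toward gym membership is not withheld from the employee.)
Total deductions = $395.40 + $1,156.44 + $395.63 + $73.25 + $478.37 + $66.19 + $272.31 = $2,837.59
Net pay = $6,481.95 − $2,837.59 = $3,644.36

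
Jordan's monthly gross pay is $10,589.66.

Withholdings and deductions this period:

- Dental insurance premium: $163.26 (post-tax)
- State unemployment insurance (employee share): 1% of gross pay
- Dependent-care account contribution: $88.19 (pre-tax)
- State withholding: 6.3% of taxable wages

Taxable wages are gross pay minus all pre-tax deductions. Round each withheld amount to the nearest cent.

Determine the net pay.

$9,570.72

Dependent-care account contribution: $88.19
Taxable wages = $10,589.66 − $88.19 = $10,501.47
State withholding: $10,501.47 × 0.063 = $661.59
State unemployment insurance (employee share): $10,589.66 × 0.01 = $105.90
Dental insurance premium: $163.26
Total deductions = $88.19 + $661.59 + $105.90 + $163.26 = $1,018.94
Net pay = $10,589.66 − $1,018.94 = $9,570.72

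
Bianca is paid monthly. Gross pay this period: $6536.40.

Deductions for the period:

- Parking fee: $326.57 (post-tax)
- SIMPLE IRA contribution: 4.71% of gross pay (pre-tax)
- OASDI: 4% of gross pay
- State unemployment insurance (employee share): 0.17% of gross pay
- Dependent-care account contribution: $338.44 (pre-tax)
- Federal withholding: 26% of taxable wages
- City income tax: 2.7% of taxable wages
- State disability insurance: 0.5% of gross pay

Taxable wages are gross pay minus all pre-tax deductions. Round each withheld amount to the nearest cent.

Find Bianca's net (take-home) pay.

SIMPLE IRA contribution: $6536.40 × 0.0471 = $307.86
Dependent-care account contribution: $338.44
Pre-tax total = $307.86 + $338.44 = $646.30
Taxable wages = $6536.40 − $646.30 = $5890.10
City income tax: $5890.10 × 0.027 = $159.03
Federal withholding: $5890.10 × 0.26 = $1531.43
OASDI: $6536.40 × 0.04 = $261.46
State disability insurance: $6536.40 × 0.005 = $32.68
State unemployment insurance (employee share): $6536.40 × 0.0017 = $11.11
Parking fee: $326.57
Total deductions = $307.86 + $338.44 + $159.03 + $1531.43 + $261.46 + $32.68 + $11.11 + $326.57 = $2968.58
Net pay = $6536.40 − $2968.58 = $3567.82

$3567.82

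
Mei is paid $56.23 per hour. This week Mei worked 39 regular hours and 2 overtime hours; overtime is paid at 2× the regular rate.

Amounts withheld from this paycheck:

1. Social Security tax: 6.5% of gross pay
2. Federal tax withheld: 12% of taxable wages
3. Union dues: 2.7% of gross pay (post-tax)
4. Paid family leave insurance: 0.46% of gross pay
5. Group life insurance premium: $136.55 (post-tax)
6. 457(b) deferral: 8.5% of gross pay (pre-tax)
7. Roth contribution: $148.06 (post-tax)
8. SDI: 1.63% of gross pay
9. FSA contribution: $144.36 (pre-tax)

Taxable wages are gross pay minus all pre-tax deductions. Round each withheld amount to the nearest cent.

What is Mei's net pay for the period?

Regular pay: 39 × $56.23 = $2192.97
Overtime pay: 2 × $56.23 × 2 = $224.92
Gross pay = $2192.97 + $224.92 = $2417.89
FSA contribution: $144.36
457(b) deferral: $2417.89 × 0.085 = $205.52
Pre-tax total = $144.36 + $205.52 = $349.88
Taxable wages = $2417.89 − $349.88 = $2068.01
Federal tax withheld: $2068.01 × 0.12 = $248.16
Paid family leave insurance: $2417.89 × 0.0046 = $11.12
SDI: $2417.89 × 0.0163 = $39.41
Social Security tax: $2417.89 × 0.065 = $157.16
Union dues: $2417.89 × 0.027 = $65.28
Group life insurance premium: $136.55
Roth contribution: $148.06
Total deductions = $144.36 + $205.52 + $248.16 + $11.12 + $39.41 + $157.16 + $65.28 + $136.55 + $148.06 = $1155.62
Net pay = $2417.89 − $1155.62 = $1262.27

$1262.27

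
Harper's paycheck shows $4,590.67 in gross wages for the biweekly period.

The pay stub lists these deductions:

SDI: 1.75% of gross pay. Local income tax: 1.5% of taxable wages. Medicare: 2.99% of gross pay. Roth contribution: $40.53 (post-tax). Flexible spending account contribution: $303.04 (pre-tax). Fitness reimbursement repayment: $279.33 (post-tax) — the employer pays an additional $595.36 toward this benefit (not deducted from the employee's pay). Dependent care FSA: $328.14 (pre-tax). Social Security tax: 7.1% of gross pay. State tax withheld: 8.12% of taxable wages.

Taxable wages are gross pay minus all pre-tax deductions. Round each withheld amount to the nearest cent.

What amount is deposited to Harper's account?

Dependent care FSA: $328.14
Flexible spending account contribution: $303.04
Pre-tax total = $328.14 + $303.04 = $631.18
Taxable wages = $4,590.67 − $631.18 = $3,959.49
State tax withheld: $3,959.49 × 0.0812 = $321.51
Local income tax: $3,959.49 × 0.015 = $59.39
Social Security tax: $4,590.67 × 0.071 = $325.94
Medicare: $4,590.67 × 0.0299 = $137.26
SDI: $4,590.67 × 0.0175 = $80.34
Roth contribution: $40.53
Fitness reimbursement repayment: $279.33
(Employer's $595.36 toward fitness reimbursement repayment is not withheld from the employee.)
Total deductions = $328.14 + $303.04 + $321.51 + $59.39 + $325.94 + $137.26 + $80.34 + $40.53 + $279.33 = $1,875.48
Net pay = $4,590.67 − $1,875.48 = $2,715.19

$2,715.19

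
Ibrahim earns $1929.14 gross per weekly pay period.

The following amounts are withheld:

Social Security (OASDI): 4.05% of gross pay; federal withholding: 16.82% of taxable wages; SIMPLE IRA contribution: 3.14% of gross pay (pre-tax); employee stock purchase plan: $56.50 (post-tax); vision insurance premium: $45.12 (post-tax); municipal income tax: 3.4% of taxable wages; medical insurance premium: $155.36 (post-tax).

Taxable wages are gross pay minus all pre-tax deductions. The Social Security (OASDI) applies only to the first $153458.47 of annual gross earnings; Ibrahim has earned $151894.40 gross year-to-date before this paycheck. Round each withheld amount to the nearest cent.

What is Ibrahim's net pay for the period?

SIMPLE IRA contribution: $1929.14 × 0.0314 = $60.57
Taxable wages = $1929.14 − $60.57 = $1868.57
Federal withholding: $1868.57 × 0.1682 = $314.29
Municipal income tax: $1868.57 × 0.034 = $63.53
Social Security (OASDI): only $153458.47 − $151894.40 = $1564.07 of this check is subject → $1564.07 × 0.0405 = $63.34
Medical insurance premium: $155.36
Vision insurance premium: $45.12
Employee stock purchase plan: $56.50
Total deductions = $60.57 + $314.29 + $63.53 + $63.34 + $155.36 + $45.12 + $56.50 = $758.71
Net pay = $1929.14 − $758.71 = $1170.43

$1170.43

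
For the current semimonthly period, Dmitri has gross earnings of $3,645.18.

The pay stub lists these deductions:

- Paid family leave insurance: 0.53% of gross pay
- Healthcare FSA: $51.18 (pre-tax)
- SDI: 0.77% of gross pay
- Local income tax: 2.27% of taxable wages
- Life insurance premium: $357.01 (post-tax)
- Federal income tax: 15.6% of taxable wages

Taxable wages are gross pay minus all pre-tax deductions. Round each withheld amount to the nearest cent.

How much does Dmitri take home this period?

$2,547.36

Healthcare FSA: $51.18
Taxable wages = $3,645.18 − $51.18 = $3,594.00
Federal income tax: $3,594.00 × 0.156 = $560.66
Local income tax: $3,594.00 × 0.0227 = $81.58
Paid family leave insurance: $3,645.18 × 0.0053 = $19.32
SDI: $3,645.18 × 0.0077 = $28.07
Life insurance premium: $357.01
Total deductions = $51.18 + $560.66 + $81.58 + $19.32 + $28.07 + $357.01 = $1,097.82
Net pay = $3,645.18 − $1,097.82 = $2,547.36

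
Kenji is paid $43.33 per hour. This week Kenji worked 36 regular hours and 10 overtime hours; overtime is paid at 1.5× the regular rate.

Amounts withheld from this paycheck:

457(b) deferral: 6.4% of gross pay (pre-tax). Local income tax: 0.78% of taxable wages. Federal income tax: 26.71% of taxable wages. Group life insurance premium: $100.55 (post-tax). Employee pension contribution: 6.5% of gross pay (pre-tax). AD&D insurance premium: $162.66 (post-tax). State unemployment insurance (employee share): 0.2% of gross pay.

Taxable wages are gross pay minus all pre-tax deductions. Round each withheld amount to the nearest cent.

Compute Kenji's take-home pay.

Regular pay: 36 × $43.33 = $1,559.88
Overtime pay: 10 × $43.33 × 1.5 = $649.95
Gross pay = $1,559.88 + $649.95 = $2,209.83
Employee pension contribution: $2,209.83 × 0.065 = $143.64
457(b) deferral: $2,209.83 × 0.064 = $141.43
Pre-tax total = $143.64 + $141.43 = $285.07
Taxable wages = $2,209.83 − $285.07 = $1,924.76
Federal income tax: $1,924.76 × 0.2671 = $514.10
Local income tax: $1,924.76 × 0.0078 = $15.01
State unemployment insurance (employee share): $2,209.83 × 0.002 = $4.42
Group life insurance premium: $100.55
AD&D insurance premium: $162.66
Total deductions = $143.64 + $141.43 + $514.10 + $15.01 + $4.42 + $100.55 + $162.66 = $1,081.81
Net pay = $2,209.83 − $1,081.81 = $1,128.02

$1,128.02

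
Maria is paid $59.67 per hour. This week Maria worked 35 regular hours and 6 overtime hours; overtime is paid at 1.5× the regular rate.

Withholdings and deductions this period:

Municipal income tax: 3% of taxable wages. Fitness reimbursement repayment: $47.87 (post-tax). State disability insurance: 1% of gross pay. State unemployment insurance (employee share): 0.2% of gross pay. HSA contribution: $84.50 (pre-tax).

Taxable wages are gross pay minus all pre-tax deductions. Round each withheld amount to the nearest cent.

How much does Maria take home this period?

Regular pay: 35 × $59.67 = $2,088.45
Overtime pay: 6 × $59.67 × 1.5 = $537.03
Gross pay = $2,088.45 + $537.03 = $2,625.48
HSA contribution: $84.50
Taxable wages = $2,625.48 − $84.50 = $2,540.98
Municipal income tax: $2,540.98 × 0.03 = $76.23
State disability insurance: $2,625.48 × 0.01 = $26.25
State unemployment insurance (employee share): $2,625.48 × 0.002 = $5.25
Fitness reimbursement repayment: $47.87
Total deductions = $84.50 + $76.23 + $26.25 + $5.25 + $47.87 = $240.10
Net pay = $2,625.48 − $240.10 = $2,385.38

$2,385.38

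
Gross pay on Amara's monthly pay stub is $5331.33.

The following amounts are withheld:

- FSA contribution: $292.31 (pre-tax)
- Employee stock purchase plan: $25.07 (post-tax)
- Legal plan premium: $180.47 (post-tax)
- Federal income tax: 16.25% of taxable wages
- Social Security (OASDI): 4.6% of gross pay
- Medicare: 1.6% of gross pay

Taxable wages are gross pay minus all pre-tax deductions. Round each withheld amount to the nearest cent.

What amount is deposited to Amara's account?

$3684.10

FSA contribution: $292.31
Taxable wages = $5331.33 − $292.31 = $5039.02
Federal income tax: $5039.02 × 0.1625 = $818.84
Medicare: $5331.33 × 0.016 = $85.30
Social Security (OASDI): $5331.33 × 0.046 = $245.24
Employee stock purchase plan: $25.07
Legal plan premium: $180.47
Total deductions = $292.31 + $818.84 + $85.30 + $245.24 + $25.07 + $180.47 = $1647.23
Net pay = $5331.33 − $1647.23 = $3684.10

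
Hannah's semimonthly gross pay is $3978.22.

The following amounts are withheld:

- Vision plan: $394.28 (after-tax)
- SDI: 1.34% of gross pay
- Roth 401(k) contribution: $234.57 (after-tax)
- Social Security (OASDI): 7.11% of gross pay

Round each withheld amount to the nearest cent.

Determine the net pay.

$3013.21

Social Security (OASDI): $3978.22 × 0.0711 = $282.85
SDI: $3978.22 × 0.0134 = $53.31
Vision plan: $394.28
Roth 401(k) contribution: $234.57
Total deductions = $282.85 + $53.31 + $394.28 + $234.57 = $965.01
Net pay = $3978.22 − $965.01 = $3013.21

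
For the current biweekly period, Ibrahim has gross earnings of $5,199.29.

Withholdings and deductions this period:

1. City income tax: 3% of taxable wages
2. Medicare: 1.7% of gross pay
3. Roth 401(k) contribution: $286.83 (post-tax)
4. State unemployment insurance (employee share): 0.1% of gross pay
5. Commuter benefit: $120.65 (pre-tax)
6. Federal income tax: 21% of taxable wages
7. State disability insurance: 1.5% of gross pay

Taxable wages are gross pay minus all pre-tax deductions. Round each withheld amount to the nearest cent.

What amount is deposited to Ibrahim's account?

$3,401.36

Commuter benefit: $120.65
Taxable wages = $5,199.29 − $120.65 = $5,078.64
City income tax: $5,078.64 × 0.03 = $152.36
Federal income tax: $5,078.64 × 0.21 = $1,066.51
Medicare: $5,199.29 × 0.017 = $88.39
State unemployment insurance (employee share): $5,199.29 × 0.001 = $5.20
State disability insurance: $5,199.29 × 0.015 = $77.99
Roth 401(k) contribution: $286.83
Total deductions = $120.65 + $152.36 + $1,066.51 + $88.39 + $5.20 + $77.99 + $286.83 = $1,797.93
Net pay = $5,199.29 − $1,797.93 = $3,401.36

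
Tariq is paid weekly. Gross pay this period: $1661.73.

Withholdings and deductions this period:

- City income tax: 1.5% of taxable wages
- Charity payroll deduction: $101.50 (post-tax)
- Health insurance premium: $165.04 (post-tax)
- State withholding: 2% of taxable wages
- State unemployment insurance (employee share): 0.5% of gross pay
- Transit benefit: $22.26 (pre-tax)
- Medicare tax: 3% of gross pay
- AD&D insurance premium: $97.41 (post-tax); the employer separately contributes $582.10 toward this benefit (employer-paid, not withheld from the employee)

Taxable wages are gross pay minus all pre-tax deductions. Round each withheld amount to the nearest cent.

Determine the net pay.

Transit benefit: $22.26
Taxable wages = $1661.73 − $22.26 = $1639.47
City income tax: $1639.47 × 0.015 = $24.59
State withholding: $1639.47 × 0.02 = $32.79
State unemployment insurance (employee share): $1661.73 × 0.005 = $8.31
Medicare tax: $1661.73 × 0.03 = $49.85
AD&D insurance premium: $97.41
Charity payroll deduction: $101.50
Health insurance premium: $165.04
(Employer's $582.10 toward AD&D insurance premium is not withheld from the employee.)
Total deductions = $22.26 + $24.59 + $32.79 + $8.31 + $49.85 + $97.41 + $101.50 + $165.04 = $501.75
Net pay = $1661.73 − $501.75 = $1159.98

$1159.98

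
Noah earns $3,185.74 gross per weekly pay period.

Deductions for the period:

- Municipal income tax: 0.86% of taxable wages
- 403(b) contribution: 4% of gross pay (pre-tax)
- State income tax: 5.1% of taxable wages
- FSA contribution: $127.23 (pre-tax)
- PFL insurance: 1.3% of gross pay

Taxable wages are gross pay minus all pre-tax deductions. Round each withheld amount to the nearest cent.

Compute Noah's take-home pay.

$2,714.97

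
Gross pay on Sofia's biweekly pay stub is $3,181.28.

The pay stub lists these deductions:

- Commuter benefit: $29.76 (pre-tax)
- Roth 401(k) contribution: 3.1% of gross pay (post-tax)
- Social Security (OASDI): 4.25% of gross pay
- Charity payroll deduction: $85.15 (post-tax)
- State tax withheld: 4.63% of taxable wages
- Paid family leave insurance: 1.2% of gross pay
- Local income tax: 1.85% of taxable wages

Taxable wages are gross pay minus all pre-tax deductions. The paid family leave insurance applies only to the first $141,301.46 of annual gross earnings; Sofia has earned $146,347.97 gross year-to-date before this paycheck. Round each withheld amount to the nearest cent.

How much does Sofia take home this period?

$2,628.33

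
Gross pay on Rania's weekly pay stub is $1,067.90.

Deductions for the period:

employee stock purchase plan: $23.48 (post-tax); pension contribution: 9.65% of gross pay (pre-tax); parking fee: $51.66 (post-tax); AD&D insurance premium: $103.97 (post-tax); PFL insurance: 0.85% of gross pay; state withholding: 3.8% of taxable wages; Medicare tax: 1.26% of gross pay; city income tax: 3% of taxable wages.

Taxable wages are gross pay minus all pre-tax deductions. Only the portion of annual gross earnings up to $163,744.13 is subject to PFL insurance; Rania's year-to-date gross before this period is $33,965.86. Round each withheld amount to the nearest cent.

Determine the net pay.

$697.59

Pension contribution: $1,067.90 × 0.0965 = $103.05
Taxable wages = $1,067.90 − $103.05 = $964.85
State withholding: $964.85 × 0.038 = $36.66
City income tax: $964.85 × 0.03 = $28.95
Medicare tax: $1,067.90 × 0.0126 = $13.46
PFL insurance: cap not yet reached, full $1,067.90 is subject → $1,067.90 × 0.0085 = $9.08
AD&D insurance premium: $103.97
Parking fee: $51.66
Employee stock purchase plan: $23.48
Total deductions = $103.05 + $36.66 + $28.95 + $13.46 + $9.08 + $103.97 + $51.66 + $23.48 = $370.31
Net pay = $1,067.90 − $370.31 = $697.59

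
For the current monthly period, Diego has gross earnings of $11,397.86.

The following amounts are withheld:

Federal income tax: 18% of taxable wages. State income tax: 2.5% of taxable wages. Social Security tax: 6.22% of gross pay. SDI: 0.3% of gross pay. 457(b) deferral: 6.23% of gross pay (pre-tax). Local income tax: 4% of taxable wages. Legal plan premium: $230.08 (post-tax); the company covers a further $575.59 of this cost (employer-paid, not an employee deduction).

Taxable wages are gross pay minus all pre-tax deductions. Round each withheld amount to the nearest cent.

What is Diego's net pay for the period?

457(b) deferral: $11,397.86 × 0.0623 = $710.09
Taxable wages = $11,397.86 − $710.09 = $10,687.77
Local income tax: $10,687.77 × 0.04 = $427.51
State income tax: $10,687.77 × 0.025 = $267.19
Federal income tax: $10,687.77 × 0.18 = $1,923.80
Social Security tax: $11,397.86 × 0.0622 = $708.95
SDI: $11,397.86 × 0.003 = $34.19
Legal plan premium: $230.08
(Employer's $575.59 toward legal plan premium is not withheld from the employee.)
Total deductions = $710.09 + $427.51 + $267.19 + $1,923.80 + $708.95 + $34.19 + $230.08 = $4,301.81
Net pay = $11,397.86 − $4,301.81 = $7,096.05

$7,096.05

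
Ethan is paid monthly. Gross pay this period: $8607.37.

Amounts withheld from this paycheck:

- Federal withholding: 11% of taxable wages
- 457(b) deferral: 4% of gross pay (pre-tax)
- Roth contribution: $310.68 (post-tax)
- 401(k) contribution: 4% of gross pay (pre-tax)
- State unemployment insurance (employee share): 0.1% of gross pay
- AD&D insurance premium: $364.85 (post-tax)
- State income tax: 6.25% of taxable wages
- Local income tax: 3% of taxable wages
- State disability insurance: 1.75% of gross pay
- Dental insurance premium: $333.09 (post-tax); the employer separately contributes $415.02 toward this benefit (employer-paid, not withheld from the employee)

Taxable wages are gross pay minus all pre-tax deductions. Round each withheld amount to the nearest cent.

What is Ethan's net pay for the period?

$5147.38

401(k) contribution: $8607.37 × 0.04 = $344.29
457(b) deferral: $8607.37 × 0.04 = $344.29
Pre-tax total = $344.29 + $344.29 = $688.58
Taxable wages = $8607.37 − $688.58 = $7918.79
Local income tax: $7918.79 × 0.03 = $237.56
State income tax: $7918.79 × 0.0625 = $494.92
Federal withholding: $7918.79 × 0.11 = $871.07
State disability insurance: $8607.37 × 0.0175 = $150.63
State unemployment insurance (employee share): $8607.37 × 0.001 = $8.61
AD&D insurance premium: $364.85
Roth contribution: $310.68
Dental insurance premium: $333.09
(Employer's $415.02 toward dental insurance premium is not withheld from the employee.)
Total deductions = $344.29 + $344.29 + $237.56 + $494.92 + $871.07 + $150.63 + $8.61 + $364.85 + $310.68 + $333.09 = $3459.99
Net pay = $8607.37 − $3459.99 = $5147.38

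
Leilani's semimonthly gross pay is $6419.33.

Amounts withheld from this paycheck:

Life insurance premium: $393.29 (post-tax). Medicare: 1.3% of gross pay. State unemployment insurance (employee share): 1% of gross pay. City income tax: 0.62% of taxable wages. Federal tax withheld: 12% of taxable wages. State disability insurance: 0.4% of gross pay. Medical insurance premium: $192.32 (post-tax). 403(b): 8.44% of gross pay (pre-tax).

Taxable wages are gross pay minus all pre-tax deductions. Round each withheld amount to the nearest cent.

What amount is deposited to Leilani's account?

403(b): $6419.33 × 0.0844 = $541.79
Taxable wages = $6419.33 − $541.79 = $5877.54
Federal tax withheld: $5877.54 × 0.12 = $705.30
City income tax: $5877.54 × 0.0062 = $36.44
State disability insurance: $6419.33 × 0.004 = $25.68
State unemployment insurance (employee share): $6419.33 × 0.01 = $64.19
Medicare: $6419.33 × 0.013 = $83.45
Medical insurance premium: $192.32
Life insurance premium: $393.29
Total deductions = $541.79 + $705.30 + $36.44 + $25.68 + $64.19 + $83.45 + $192.32 + $393.29 = $2042.46
Net pay = $6419.33 − $2042.46 = $4376.87

$4376.87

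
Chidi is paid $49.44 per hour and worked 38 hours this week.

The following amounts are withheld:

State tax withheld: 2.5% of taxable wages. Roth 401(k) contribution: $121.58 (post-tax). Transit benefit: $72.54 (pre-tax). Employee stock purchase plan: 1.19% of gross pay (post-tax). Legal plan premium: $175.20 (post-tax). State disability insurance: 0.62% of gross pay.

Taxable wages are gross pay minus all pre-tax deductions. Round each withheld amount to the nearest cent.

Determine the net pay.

Gross pay: 38 × $49.44 = $1,878.72
Transit benefit: $72.54
Taxable wages = $1,878.72 − $72.54 = $1,806.18
State tax withheld: $1,806.18 × 0.025 = $45.15
State disability insurance: $1,878.72 × 0.0062 = $11.65
Roth 401(k) contribution: $121.58
Legal plan premium: $175.20
Employee stock purchase plan: $1,878.72 × 0.0119 = $22.36
Total deductions = $72.54 + $45.15 + $11.65 + $121.58 + $175.20 + $22.36 = $448.48
Net pay = $1,878.72 − $448.48 = $1,430.24

$1,430.24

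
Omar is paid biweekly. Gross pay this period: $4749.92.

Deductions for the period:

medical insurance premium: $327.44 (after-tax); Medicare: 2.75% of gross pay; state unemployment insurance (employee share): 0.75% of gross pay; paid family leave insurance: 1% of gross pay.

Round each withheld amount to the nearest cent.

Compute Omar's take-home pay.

Medicare: $4749.92 × 0.0275 = $130.62
State unemployment insurance (employee share): $4749.92 × 0.0075 = $35.62
Paid family leave insurance: $4749.92 × 0.01 = $47.50
Medical insurance premium: $327.44
Total deductions = $130.62 + $35.62 + $47.50 + $327.44 = $541.18
Net pay = $4749.92 − $541.18 = $4208.74

$4208.74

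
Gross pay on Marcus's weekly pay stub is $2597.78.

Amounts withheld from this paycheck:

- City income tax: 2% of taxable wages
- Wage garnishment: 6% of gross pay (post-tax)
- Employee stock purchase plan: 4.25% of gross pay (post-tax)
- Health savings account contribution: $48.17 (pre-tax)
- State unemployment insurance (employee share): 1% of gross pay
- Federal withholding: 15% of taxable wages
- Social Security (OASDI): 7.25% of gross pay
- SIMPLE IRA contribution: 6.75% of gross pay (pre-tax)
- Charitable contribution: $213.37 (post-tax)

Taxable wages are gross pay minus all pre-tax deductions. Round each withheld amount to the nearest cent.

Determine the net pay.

Health savings account contribution: $48.17
SIMPLE IRA contribution: $2597.78 × 0.0675 = $175.35
Pre-tax total = $48.17 + $175.35 = $223.52
Taxable wages = $2597.78 − $223.52 = $2374.26
City income tax: $2374.26 × 0.02 = $47.49
Federal withholding: $2374.26 × 0.15 = $356.14
Social Security (OASDI): $2597.78 × 0.0725 = $188.34
State unemployment insurance (employee share): $2597.78 × 0.01 = $25.98
Employee stock purchase plan: $2597.78 × 0.0425 = $110.41
Charitable contribution: $213.37
Wage garnishment: $2597.78 × 0.06 = $155.87
Total deductions = $48.17 + $175.35 + $47.49 + $356.14 + $188.34 + $25.98 + $110.41 + $213.37 + $155.87 = $1321.12
Net pay = $2597.78 − $1321.12 = $1276.66

$1276.66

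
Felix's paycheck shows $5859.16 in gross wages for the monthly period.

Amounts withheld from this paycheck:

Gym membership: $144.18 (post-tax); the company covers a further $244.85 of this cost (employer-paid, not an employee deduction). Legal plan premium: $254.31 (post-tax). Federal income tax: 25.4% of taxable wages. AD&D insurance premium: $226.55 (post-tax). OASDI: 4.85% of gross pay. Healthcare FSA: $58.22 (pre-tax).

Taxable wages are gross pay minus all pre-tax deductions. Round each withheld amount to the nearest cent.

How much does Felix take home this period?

$3418.29

Healthcare FSA: $58.22
Taxable wages = $5859.16 − $58.22 = $5800.94
Federal income tax: $5800.94 × 0.254 = $1473.44
OASDI: $5859.16 × 0.0485 = $284.17
Gym membership: $144.18
AD&D insurance premium: $226.55
Legal plan premium: $254.31
(Employer's $244.85 toward gym membership is not withheld from the employee.)
Total deductions = $58.22 + $1473.44 + $284.17 + $144.18 + $226.55 + $254.31 = $2440.87
Net pay = $5859.16 − $2440.87 = $3418.29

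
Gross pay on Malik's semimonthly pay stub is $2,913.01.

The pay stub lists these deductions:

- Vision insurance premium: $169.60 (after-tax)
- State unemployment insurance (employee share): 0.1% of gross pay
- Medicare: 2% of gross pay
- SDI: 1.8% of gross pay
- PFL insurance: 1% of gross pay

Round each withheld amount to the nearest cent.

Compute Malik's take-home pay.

Medicare: $2,913.01 × 0.02 = $58.26
SDI: $2,913.01 × 0.018 = $52.43
PFL insurance: $2,913.01 × 0.01 = $29.13
State unemployment insurance (employee share): $2,913.01 × 0.001 = $2.91
Vision insurance premium: $169.60
Total deductions = $58.26 + $52.43 + $29.13 + $2.91 + $169.60 = $312.33
Net pay = $2,913.01 − $312.33 = $2,600.68

$2,600.68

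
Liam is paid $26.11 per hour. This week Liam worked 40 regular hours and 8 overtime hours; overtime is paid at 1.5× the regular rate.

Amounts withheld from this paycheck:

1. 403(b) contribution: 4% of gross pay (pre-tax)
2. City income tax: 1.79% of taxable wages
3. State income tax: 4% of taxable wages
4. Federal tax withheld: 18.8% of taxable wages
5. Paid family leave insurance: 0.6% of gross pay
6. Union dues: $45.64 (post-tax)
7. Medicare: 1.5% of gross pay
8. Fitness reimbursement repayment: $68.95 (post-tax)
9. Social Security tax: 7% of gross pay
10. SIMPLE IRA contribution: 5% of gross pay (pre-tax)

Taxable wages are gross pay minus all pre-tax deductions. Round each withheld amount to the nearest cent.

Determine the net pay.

$693.55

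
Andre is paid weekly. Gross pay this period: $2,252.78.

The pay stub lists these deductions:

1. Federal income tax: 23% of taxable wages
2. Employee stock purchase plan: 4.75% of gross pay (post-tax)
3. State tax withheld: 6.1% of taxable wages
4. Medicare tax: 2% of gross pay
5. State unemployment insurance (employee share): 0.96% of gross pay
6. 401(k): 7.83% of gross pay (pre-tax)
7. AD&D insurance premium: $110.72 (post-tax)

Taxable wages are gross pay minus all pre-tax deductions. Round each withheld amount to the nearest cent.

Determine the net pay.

$1,187.74

401(k): $2,252.78 × 0.0783 = $176.39
Taxable wages = $2,252.78 − $176.39 = $2,076.39
State tax withheld: $2,076.39 × 0.061 = $126.66
Federal income tax: $2,076.39 × 0.23 = $477.57
Medicare tax: $2,252.78 × 0.02 = $45.06
State unemployment insurance (employee share): $2,252.78 × 0.0096 = $21.63
AD&D insurance premium: $110.72
Employee stock purchase plan: $2,252.78 × 0.0475 = $107.01
Total deductions = $176.39 + $126.66 + $477.57 + $45.06 + $21.63 + $110.72 + $107.01 = $1,065.04
Net pay = $2,252.78 − $1,065.04 = $1,187.74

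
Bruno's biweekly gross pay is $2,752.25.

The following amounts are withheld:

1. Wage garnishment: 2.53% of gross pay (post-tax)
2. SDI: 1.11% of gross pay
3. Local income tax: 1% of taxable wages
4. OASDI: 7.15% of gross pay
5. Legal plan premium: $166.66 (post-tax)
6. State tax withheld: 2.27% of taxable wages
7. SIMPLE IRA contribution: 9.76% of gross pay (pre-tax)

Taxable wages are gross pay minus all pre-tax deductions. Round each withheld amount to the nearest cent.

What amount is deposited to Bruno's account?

$1,938.78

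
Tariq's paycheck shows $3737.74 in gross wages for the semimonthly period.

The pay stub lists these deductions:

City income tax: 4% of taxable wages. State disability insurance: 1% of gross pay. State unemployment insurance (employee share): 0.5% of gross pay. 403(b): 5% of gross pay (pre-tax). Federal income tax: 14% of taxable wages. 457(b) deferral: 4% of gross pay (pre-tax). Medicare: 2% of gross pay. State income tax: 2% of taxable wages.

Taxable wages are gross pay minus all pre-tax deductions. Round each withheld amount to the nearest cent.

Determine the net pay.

457(b) deferral: $3737.74 × 0.04 = $149.51
403(b): $3737.74 × 0.05 = $186.89
Pre-tax total = $149.51 + $186.89 = $336.40
Taxable wages = $3737.74 − $336.40 = $3401.34
Federal income tax: $3401.34 × 0.14 = $476.19
City income tax: $3401.34 × 0.04 = $136.05
State income tax: $3401.34 × 0.02 = $68.03
Medicare: $3737.74 × 0.02 = $74.75
State unemployment insurance (employee share): $3737.74 × 0.005 = $18.69
State disability insurance: $3737.74 × 0.01 = $37.38
Total deductions = $149.51 + $186.89 + $476.19 + $136.05 + $68.03 + $74.75 + $18.69 + $37.38 = $1147.49
Net pay = $3737.74 − $1147.49 = $2590.25

$2590.25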